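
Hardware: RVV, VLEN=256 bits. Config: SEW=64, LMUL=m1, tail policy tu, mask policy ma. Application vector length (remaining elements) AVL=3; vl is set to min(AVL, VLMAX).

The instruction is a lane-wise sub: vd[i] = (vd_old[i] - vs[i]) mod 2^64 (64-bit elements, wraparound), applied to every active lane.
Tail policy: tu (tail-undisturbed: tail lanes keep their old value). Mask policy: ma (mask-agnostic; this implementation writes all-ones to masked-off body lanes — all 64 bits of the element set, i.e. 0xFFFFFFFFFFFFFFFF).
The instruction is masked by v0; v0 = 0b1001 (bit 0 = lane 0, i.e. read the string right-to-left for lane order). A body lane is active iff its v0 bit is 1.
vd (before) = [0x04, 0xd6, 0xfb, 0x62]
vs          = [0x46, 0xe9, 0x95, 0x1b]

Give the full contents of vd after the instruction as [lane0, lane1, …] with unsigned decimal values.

vd = [18446744073709551550, 18446744073709551615, 18446744073709551615, 98]

VLMAX = (256 × 1) / 64 = 4 lanes
vl = min(AVL, VLMAX) = min(3, 4) = 3
  i=0: sub(0x04,0x46) → 18446744073709551550
  i=1: mask-off/ones → 18446744073709551615
  i=2: mask-off/ones → 18446744073709551615
  i=3: tail/keep → 98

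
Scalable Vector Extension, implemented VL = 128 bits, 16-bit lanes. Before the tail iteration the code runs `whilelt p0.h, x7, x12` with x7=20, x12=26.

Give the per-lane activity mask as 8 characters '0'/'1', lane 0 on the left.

128-bit reg / 16-bit elem → 8 lanes
p0[j] = (20+j < 26); true for j=0..5 → 6 lanes set
bits (lane 0 leftmost): 11111100

predicate = 11111100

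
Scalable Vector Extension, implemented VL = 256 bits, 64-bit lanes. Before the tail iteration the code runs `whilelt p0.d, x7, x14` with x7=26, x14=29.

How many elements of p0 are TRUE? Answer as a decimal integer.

register lanes = 256/64 = 4
whilelt: lane j active iff 26+j < 29 → j < 3 → 3 active

vl = 3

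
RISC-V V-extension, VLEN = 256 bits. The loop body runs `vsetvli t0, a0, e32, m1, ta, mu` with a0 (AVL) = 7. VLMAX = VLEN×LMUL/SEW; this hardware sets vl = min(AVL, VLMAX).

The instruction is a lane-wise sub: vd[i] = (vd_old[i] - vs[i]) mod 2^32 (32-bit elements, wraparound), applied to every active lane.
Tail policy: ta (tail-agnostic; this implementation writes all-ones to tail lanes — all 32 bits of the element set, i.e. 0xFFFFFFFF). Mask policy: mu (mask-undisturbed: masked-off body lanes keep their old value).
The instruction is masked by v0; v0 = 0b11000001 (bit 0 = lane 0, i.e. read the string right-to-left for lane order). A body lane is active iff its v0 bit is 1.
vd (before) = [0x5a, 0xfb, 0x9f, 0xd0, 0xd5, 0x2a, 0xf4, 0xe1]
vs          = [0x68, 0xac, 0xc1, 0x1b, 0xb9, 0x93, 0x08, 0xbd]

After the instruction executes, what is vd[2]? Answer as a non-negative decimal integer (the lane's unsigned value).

vd[2] = 159

VLMAX = VLEN×LMUL/SEW = 256×1/32 = 8
vl = min(AVL, VLMAX) = min(7, 8) = 7
vd[0] sub(0x5a,0x68) -> 0xfffffff2
vd[1] mask-off/keep -> 0xfb
vd[2] mask-off/keep -> 0x9f
vd[3] mask-off/keep -> 0xd0
vd[4] mask-off/keep -> 0xd5
vd[5] mask-off/keep -> 0x2a
vd[6] sub(0xf4,0x08) -> 0xec
vd[7] tail/ones -> 0xffffffff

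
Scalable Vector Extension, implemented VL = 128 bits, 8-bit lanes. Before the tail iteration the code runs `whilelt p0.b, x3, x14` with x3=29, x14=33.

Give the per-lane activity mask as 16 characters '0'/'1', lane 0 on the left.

lane count: 128 div 8 = 16
active while 29+j < 33, i.e. j ∈ [0,4) capped at 16 ⇒ 4
bits (lane 0 leftmost): 1111000000000000

predicate = 1111000000000000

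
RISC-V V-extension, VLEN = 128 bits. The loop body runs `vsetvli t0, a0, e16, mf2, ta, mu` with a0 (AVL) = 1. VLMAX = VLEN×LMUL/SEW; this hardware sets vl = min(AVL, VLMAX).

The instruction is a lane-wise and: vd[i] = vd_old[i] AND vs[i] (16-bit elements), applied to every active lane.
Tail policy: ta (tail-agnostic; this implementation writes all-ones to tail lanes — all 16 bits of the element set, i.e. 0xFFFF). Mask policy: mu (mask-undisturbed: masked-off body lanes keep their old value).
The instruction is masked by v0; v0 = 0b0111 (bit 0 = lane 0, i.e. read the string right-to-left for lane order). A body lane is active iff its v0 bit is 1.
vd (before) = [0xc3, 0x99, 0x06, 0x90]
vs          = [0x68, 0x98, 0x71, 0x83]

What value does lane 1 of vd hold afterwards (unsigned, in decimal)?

VLMAX = (128 × 1/2) / 16 = 4 lanes
vl ← min(1, 4) = 1
vd[0] and(0xc3,0x68) -> 0x40
vd[1] tail/ones -> 0xffff
vd[2] tail/ones -> 0xffff
vd[3] tail/ones -> 0xffff

vd[1] = 65535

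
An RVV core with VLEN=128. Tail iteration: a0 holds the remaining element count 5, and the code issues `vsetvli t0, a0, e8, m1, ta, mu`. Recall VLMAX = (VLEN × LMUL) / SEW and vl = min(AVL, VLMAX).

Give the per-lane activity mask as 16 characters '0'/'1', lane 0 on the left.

VLMAX = VLEN×LMUL/SEW = 128×1/8 = 16
vl ← min(5, 16) = 5
bits (lane 0 leftmost): 1111100000000000

predicate = 1111100000000000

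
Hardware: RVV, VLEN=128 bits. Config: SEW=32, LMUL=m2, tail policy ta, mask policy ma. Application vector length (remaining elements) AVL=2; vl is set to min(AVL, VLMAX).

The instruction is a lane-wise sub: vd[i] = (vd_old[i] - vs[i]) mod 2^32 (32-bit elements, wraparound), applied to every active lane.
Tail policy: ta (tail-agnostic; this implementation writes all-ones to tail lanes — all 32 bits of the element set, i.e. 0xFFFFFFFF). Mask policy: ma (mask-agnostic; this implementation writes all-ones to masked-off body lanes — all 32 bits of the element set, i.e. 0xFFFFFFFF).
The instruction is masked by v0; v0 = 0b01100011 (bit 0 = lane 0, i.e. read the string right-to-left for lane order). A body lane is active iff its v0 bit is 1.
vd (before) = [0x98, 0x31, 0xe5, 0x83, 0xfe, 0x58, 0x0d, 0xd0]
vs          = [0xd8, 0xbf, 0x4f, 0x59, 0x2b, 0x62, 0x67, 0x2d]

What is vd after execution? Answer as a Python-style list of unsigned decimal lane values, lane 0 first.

vd = [4294967232, 4294967154, 4294967295, 4294967295, 4294967295, 4294967295, 4294967295, 4294967295]

VLMAX = (128 × 2) / 32 = 8 lanes
AVL=2 ≤ VLMAX=8, so vl = 2
lane  0: sub(0x98,0xd8) ⇒ 0xffffffc0
lane  1: sub(0x31,0xbf) ⇒ 0xffffff72
lane  2: tail/ones ⇒ 0xffffffff
lane  3: tail/ones ⇒ 0xffffffff
lane  4: tail/ones ⇒ 0xffffffff
lane  5: tail/ones ⇒ 0xffffffff
lane  6: tail/ones ⇒ 0xffffffff
lane  7: tail/ones ⇒ 0xffffffff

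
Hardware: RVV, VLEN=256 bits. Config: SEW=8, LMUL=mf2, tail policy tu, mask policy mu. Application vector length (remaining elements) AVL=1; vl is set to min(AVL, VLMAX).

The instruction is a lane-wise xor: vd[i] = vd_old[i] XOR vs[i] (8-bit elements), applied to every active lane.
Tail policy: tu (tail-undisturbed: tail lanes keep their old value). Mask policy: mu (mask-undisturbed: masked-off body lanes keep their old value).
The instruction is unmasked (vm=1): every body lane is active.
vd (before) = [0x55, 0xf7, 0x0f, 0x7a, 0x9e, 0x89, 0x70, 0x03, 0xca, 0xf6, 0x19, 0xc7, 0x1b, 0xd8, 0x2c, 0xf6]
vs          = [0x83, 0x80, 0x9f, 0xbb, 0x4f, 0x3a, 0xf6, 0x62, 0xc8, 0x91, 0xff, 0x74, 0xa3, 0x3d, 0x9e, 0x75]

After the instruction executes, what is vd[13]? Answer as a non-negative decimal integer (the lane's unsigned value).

vd[13] = 216

VLMAX = VLEN×LMUL/SEW = 256×1/2/8 = 16
vl = min(AVL, VLMAX) = min(1, 16) = 1
[0] xor(0x55,0x83) = 0xd6
[1] tail/keep = 0xf7
[2] tail/keep = 0x0f
[3] tail/keep = 0x7a
[4] tail/keep = 0x9e
[5] tail/keep = 0x89
[6] tail/keep = 0x70
[7] tail/keep = 0x03
[8] tail/keep = 0xca
[9] tail/keep = 0xf6
[10] tail/keep = 0x19
[11] tail/keep = 0xc7
[12] tail/keep = 0x1b
[13] tail/keep = 0xd8
[14] tail/keep = 0x2c
[15] tail/keep = 0xf6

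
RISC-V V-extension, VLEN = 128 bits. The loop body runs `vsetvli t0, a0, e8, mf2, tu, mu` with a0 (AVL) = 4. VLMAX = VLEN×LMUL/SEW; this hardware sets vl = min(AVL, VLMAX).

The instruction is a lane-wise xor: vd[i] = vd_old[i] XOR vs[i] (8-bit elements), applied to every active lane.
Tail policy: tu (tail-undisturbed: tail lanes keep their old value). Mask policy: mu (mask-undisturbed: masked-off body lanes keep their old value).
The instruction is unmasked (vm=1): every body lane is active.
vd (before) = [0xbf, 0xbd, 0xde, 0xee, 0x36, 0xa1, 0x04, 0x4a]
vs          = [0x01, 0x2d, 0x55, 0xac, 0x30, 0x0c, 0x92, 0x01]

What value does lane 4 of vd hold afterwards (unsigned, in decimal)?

VLMAX = (128 × 1/2) / 8 = 8 lanes
vl ← min(4, 8) = 4
vd[0] xor(0xbf,0x01) -> 0xbe
vd[1] xor(0xbd,0x2d) -> 0x90
vd[2] xor(0xde,0x55) -> 0x8b
vd[3] xor(0xee,0xac) -> 0x42
vd[4] tail/keep -> 0x36
vd[5] tail/keep -> 0xa1
vd[6] tail/keep -> 0x04
vd[7] tail/keep -> 0x4a

vd[4] = 54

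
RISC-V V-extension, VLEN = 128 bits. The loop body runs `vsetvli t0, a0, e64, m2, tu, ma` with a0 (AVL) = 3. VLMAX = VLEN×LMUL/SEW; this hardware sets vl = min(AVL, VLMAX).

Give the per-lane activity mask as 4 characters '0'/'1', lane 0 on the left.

predicate = 1110

VLMAX = VLEN×LMUL/SEW = 128×2/64 = 4
vl = min(AVL, VLMAX) = min(3, 4) = 3
bits (lane 0 leftmost): 1110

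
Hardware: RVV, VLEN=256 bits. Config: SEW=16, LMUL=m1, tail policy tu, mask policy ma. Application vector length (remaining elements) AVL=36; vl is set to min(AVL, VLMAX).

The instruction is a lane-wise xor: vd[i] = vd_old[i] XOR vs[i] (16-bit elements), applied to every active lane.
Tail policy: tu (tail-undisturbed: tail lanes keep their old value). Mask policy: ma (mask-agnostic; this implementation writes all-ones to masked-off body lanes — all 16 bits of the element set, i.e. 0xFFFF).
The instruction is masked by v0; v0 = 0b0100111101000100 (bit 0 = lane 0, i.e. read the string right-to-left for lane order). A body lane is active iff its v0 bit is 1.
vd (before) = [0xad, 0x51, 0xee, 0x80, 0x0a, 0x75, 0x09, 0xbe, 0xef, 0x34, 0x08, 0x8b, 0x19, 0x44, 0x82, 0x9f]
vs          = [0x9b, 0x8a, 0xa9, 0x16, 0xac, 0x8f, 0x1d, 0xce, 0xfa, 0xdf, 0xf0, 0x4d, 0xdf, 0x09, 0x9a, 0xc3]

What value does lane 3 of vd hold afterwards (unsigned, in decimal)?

vd[3] = 65535

lanes per group: 256·1/16 = 16
AVL=36 > VLMAX=16, so vl = 16
lane  0: mask-off/ones ⇒ 0xffff
lane  1: mask-off/ones ⇒ 0xffff
lane  2: xor(0xee,0xa9) ⇒ 0x47
lane  3: mask-off/ones ⇒ 0xffff
lane  4: mask-off/ones ⇒ 0xffff
lane  5: mask-off/ones ⇒ 0xffff
lane  6: xor(0x09,0x1d) ⇒ 0x14
lane  7: mask-off/ones ⇒ 0xffff
lane  8: xor(0xef,0xfa) ⇒ 0x15
lane  9: xor(0x34,0xdf) ⇒ 0xeb
lane 10: xor(0x08,0xf0) ⇒ 0xf8
lane 11: xor(0x8b,0x4d) ⇒ 0xc6
lane 12: mask-off/ones ⇒ 0xffff
lane 13: mask-off/ones ⇒ 0xffff
lane 14: xor(0x82,0x9a) ⇒ 0x18
lane 15: mask-off/ones ⇒ 0xffff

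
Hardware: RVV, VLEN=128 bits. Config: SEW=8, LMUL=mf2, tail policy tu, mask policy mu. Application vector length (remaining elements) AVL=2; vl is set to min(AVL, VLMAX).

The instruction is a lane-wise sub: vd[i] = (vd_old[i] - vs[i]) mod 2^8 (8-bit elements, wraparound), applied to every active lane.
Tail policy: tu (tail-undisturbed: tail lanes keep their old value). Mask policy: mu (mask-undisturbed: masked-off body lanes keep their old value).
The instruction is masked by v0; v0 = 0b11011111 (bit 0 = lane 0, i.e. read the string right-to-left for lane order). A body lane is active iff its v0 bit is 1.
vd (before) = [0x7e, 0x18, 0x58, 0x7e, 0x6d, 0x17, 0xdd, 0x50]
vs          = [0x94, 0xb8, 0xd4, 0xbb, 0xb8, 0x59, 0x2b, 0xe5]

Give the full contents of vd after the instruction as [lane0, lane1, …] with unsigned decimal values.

vd = [234, 96, 88, 126, 109, 23, 221, 80]

VLMAX = (128 × 1/2) / 8 = 8 lanes
vl ← min(2, 8) = 2
vd[0] sub(0x7e,0x94) -> 0xea
vd[1] sub(0x18,0xb8) -> 0x60
vd[2] tail/keep -> 0x58
vd[3] tail/keep -> 0x7e
vd[4] tail/keep -> 0x6d
vd[5] tail/keep -> 0x17
vd[6] tail/keep -> 0xdd
vd[7] tail/keep -> 0x50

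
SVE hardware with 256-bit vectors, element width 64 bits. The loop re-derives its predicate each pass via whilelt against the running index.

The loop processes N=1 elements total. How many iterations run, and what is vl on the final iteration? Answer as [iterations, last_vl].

[iterations, last_vl] = [1, 1]

lane count: 256 div 64 = 4
N=1: ⌈1/4⌉ = 1 iters; last vl = 1 − 0×4 = 1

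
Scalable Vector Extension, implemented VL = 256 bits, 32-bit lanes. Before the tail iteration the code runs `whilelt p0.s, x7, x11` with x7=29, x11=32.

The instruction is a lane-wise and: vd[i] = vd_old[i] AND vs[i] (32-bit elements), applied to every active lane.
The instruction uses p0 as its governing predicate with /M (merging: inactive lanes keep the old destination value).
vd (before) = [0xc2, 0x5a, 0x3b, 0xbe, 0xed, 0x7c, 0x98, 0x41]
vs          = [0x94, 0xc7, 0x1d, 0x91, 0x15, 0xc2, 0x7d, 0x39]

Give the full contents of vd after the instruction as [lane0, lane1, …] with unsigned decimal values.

lane count: 256 div 32 = 8
active while 29+j < 32, i.e. j ∈ [0,3) capped at 8 ⇒ 3
vd[0] and(0xc2,0x94) -> 0x80
vd[1] and(0x5a,0xc7) -> 0x42
vd[2] and(0x3b,0x1d) -> 0x19
vd[3] tail/keep -> 0xbe
vd[4] tail/keep -> 0xed
vd[5] tail/keep -> 0x7c
vd[6] tail/keep -> 0x98
vd[7] tail/keep -> 0x41

vd = [128, 66, 25, 190, 237, 124, 152, 65]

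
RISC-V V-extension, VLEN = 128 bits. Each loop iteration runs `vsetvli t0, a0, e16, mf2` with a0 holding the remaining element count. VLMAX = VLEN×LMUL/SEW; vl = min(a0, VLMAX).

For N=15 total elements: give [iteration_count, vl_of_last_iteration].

VLMAX = (128 × 1/2) / 16 = 4 lanes
15 elements at 4/iter → 4 passes, remainder 3 on the last

[iterations, last_vl] = [4, 3]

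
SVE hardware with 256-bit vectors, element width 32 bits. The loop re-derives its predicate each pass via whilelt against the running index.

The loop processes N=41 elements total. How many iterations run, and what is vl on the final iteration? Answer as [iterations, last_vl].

lane count: 256 div 32 = 8
iterations = ceil(41/8) = 6; final-pass vl = 1

[iterations, last_vl] = [6, 1]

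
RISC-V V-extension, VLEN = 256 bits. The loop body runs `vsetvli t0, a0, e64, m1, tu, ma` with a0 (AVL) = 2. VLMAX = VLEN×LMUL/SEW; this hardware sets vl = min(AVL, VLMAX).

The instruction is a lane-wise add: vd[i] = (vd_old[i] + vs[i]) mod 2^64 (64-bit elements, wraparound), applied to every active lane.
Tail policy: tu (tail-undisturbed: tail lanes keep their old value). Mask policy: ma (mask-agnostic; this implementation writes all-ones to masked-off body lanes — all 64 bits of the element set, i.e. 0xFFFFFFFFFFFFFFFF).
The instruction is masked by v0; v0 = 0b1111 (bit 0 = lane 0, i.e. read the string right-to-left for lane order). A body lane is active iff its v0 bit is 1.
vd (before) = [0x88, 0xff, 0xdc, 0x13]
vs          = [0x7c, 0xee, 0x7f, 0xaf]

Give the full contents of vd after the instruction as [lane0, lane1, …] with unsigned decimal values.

VLMAX = (256 × 1) / 64 = 4 lanes
vl ← min(2, 4) = 2
[0] add(0x88,0x7c) = 0x104
[1] add(0xff,0xee) = 0x1ed
[2] tail/keep = 0xdc
[3] tail/keep = 0x13

vd = [260, 493, 220, 19]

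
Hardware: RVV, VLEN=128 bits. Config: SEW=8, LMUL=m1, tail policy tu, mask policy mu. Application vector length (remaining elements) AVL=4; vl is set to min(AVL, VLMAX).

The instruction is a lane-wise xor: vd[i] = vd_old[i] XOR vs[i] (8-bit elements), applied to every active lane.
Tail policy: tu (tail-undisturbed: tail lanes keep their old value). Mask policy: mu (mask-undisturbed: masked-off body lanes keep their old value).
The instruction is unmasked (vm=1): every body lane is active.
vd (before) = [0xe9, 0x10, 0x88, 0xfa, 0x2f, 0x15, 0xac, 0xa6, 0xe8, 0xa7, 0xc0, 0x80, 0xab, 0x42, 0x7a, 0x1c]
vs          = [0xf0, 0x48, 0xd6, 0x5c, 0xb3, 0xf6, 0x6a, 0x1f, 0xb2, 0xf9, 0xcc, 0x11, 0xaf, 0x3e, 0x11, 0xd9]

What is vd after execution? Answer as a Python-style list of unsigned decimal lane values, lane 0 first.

vd = [25, 88, 94, 166, 47, 21, 172, 166, 232, 167, 192, 128, 171, 66, 122, 28]

lanes per group: 128·1/8 = 16
vl ← min(4, 16) = 4
  i=0: xor(0xe9,0xf0) → 25
  i=1: xor(0x10,0x48) → 88
  i=2: xor(0x88,0xd6) → 94
  i=3: xor(0xfa,0x5c) → 166
  i=4: tail/keep → 47
  i=5: tail/keep → 21
  i=6: tail/keep → 172
  i=7: tail/keep → 166
  i=8: tail/keep → 232
  i=9: tail/keep → 167
  i=10: tail/keep → 192
  i=11: tail/keep → 128
  i=12: tail/keep → 171
  i=13: tail/keep → 66
  i=14: tail/keep → 122
  i=15: tail/keep → 28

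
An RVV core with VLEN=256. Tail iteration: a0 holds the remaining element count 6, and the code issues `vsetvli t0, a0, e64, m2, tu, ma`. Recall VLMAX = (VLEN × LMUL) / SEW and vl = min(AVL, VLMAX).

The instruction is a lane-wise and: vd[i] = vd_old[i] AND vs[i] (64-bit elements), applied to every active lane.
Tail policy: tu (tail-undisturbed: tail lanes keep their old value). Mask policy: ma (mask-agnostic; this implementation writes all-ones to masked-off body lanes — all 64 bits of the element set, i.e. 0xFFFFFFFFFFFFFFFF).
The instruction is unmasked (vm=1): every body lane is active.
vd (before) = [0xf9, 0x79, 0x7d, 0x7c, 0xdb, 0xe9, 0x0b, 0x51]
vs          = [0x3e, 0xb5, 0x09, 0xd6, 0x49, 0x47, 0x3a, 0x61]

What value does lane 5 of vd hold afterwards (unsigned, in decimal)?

vd[5] = 65

lanes per group: 256·2/64 = 8
vl ← min(6, 8) = 6
  i=0: and(0xf9,0x3e) → 56
  i=1: and(0x79,0xb5) → 49
  i=2: and(0x7d,0x09) → 9
  i=3: and(0x7c,0xd6) → 84
  i=4: and(0xdb,0x49) → 73
  i=5: and(0xe9,0x47) → 65
  i=6: tail/keep → 11
  i=7: tail/keep → 81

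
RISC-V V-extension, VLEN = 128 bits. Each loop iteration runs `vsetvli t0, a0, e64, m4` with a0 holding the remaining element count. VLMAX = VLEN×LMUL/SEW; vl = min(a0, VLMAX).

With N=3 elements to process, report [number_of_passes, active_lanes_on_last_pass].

VLMAX = VLEN×LMUL/SEW = 128×4/64 = 8
3 elements at 8/iter → 1 passes, remainder 3 on the last

[iterations, last_vl] = [1, 3]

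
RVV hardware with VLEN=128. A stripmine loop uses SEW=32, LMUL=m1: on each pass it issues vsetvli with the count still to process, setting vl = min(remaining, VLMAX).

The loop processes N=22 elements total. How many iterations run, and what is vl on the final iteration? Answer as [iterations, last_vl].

[iterations, last_vl] = [6, 2]

VLMAX = VLEN×LMUL/SEW = 128×1/32 = 4
iterations = ceil(22/4) = 6; final-pass vl = 2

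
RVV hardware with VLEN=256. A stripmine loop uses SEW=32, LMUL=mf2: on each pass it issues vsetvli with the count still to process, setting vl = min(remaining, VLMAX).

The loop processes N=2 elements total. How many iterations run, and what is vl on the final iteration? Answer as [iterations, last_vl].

VLMAX = VLEN×LMUL/SEW = 256×1/2/32 = 4
N=2: ⌈2/4⌉ = 1 iters; last vl = 2 − 0×4 = 2

[iterations, last_vl] = [1, 2]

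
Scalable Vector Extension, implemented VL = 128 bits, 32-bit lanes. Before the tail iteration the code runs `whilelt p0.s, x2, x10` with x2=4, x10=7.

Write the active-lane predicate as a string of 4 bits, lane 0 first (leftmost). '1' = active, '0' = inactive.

predicate = 1110

register lanes = 128/32 = 4
active while 4+j < 7, i.e. j ∈ [0,3) capped at 4 ⇒ 3
bits (lane 0 leftmost): 1110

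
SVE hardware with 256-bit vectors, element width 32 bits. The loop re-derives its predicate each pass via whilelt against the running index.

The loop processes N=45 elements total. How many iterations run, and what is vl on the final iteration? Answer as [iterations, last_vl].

[iterations, last_vl] = [6, 5]

register lanes = 256/32 = 8
iterations = ceil(45/8) = 6; final-pass vl = 5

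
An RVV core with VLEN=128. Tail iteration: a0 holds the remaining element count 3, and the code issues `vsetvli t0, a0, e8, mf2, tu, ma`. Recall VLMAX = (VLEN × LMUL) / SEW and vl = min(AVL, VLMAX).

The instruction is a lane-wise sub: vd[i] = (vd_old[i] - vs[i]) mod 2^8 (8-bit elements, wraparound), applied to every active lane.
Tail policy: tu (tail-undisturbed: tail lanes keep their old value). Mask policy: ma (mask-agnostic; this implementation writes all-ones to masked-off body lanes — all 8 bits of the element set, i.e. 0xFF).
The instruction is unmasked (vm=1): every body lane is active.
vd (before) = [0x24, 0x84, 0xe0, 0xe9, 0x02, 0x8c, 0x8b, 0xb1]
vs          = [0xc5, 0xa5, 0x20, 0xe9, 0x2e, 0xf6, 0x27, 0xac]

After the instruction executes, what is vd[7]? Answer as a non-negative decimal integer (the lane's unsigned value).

vd[7] = 177

lanes per group: 128·1/2/8 = 8
vl = min(AVL, VLMAX) = min(3, 8) = 3
[0] sub(0x24,0xc5) = 0x5f
[1] sub(0x84,0xa5) = 0xdf
[2] sub(0xe0,0x20) = 0xc0
[3] tail/keep = 0xe9
[4] tail/keep = 0x02
[5] tail/keep = 0x8c
[6] tail/keep = 0x8b
[7] tail/keep = 0xb1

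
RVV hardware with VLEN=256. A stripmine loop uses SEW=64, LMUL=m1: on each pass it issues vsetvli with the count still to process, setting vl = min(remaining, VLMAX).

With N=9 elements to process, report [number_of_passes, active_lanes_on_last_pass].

[iterations, last_vl] = [3, 1]

VLMAX = (256 × 1) / 64 = 4 lanes
iterations = ceil(9/4) = 3; final-pass vl = 1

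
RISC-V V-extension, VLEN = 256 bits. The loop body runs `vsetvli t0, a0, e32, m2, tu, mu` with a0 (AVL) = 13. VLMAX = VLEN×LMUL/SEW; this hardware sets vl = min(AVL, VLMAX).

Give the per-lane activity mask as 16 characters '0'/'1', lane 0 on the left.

predicate = 1111111111111000

VLMAX = VLEN×LMUL/SEW = 256×2/32 = 16
vl ← min(13, 16) = 13
bits (lane 0 leftmost): 1111111111111000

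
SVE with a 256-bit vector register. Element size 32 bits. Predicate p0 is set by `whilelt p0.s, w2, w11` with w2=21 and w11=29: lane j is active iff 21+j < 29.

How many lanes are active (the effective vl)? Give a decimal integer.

vl = 8

256-bit reg / 32-bit elem → 8 lanes
whilelt: lane j active iff 21+j < 29 → j < 8 → 8 active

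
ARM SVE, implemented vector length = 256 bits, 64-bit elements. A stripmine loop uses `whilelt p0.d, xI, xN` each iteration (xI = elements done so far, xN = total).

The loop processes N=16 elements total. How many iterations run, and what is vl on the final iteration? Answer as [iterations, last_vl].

[iterations, last_vl] = [4, 4]

register lanes = 256/64 = 4
N=16: ⌈16/4⌉ = 4 iters; last vl = 16 − 3×4 = 4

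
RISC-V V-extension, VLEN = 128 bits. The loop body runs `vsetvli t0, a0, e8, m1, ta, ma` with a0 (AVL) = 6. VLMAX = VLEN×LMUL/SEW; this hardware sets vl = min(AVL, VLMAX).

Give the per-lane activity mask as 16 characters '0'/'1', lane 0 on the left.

predicate = 1111110000000000

lanes per group: 128·1/8 = 16
vl ← min(6, 16) = 6
bits (lane 0 leftmost): 1111110000000000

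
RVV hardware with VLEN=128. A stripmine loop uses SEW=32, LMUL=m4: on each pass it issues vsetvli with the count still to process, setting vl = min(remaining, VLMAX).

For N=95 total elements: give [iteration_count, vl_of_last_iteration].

VLMAX = VLEN×LMUL/SEW = 128×4/32 = 16
iterations = ceil(95/16) = 6; final-pass vl = 15

[iterations, last_vl] = [6, 15]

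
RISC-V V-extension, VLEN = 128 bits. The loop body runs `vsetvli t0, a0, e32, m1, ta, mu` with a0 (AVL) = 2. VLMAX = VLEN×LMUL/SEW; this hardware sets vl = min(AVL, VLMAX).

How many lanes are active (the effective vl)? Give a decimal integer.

VLMAX = VLEN×LMUL/SEW = 128×1/32 = 4
vl ← min(2, 4) = 2

vl = 2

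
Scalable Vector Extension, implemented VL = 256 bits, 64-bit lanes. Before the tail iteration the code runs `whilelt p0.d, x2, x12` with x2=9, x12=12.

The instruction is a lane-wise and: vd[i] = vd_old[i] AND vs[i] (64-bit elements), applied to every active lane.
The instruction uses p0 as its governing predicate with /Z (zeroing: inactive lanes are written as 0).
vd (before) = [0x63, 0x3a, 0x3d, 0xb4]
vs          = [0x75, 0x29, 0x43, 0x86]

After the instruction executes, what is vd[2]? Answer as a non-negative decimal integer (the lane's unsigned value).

256-bit reg / 64-bit elem → 4 lanes
whilelt: lane j active iff 9+j < 12 → j < 3 → 3 active
vd[0] and(0x63,0x75) -> 0x61
vd[1] and(0x3a,0x29) -> 0x28
vd[2] and(0x3d,0x43) -> 0x01
vd[3] tail/zero -> 0x00

vd[2] = 1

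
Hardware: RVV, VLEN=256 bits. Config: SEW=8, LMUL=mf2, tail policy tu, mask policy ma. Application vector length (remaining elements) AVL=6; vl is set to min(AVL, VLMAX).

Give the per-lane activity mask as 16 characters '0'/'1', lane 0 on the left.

predicate = 1111110000000000

lanes per group: 256·1/2/8 = 16
AVL=6 ≤ VLMAX=16, so vl = 6
bits (lane 0 leftmost): 1111110000000000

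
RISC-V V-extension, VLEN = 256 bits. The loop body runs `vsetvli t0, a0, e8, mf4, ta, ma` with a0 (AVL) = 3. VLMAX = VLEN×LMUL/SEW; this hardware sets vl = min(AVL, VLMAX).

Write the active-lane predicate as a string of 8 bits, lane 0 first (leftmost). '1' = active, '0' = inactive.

predicate = 11100000

lanes per group: 256·1/4/8 = 8
AVL=3 ≤ VLMAX=8, so vl = 3
bits (lane 0 leftmost): 11100000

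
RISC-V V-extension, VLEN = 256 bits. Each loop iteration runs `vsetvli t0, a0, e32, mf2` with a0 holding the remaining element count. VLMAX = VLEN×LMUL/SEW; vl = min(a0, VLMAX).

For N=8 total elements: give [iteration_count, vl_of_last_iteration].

[iterations, last_vl] = [2, 4]

lanes per group: 256·1/2/32 = 4
8 elements at 4/iter → 2 passes, remainder 4 on the last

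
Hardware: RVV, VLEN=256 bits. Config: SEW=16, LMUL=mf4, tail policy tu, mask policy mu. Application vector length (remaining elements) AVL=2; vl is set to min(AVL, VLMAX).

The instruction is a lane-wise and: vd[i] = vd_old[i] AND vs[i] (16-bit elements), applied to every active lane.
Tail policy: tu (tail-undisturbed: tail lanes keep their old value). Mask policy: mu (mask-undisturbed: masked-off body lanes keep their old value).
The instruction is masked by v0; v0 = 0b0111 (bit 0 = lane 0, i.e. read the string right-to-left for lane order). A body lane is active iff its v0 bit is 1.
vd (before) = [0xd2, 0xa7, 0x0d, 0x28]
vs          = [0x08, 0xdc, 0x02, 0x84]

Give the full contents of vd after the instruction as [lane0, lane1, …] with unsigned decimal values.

vd = [0, 132, 13, 40]

VLMAX = (256 × 1/4) / 16 = 4 lanes
vl ← min(2, 4) = 2
  i=0: and(0xd2,0x08) → 0
  i=1: and(0xa7,0xdc) → 132
  i=2: tail/keep → 13
  i=3: tail/keep → 40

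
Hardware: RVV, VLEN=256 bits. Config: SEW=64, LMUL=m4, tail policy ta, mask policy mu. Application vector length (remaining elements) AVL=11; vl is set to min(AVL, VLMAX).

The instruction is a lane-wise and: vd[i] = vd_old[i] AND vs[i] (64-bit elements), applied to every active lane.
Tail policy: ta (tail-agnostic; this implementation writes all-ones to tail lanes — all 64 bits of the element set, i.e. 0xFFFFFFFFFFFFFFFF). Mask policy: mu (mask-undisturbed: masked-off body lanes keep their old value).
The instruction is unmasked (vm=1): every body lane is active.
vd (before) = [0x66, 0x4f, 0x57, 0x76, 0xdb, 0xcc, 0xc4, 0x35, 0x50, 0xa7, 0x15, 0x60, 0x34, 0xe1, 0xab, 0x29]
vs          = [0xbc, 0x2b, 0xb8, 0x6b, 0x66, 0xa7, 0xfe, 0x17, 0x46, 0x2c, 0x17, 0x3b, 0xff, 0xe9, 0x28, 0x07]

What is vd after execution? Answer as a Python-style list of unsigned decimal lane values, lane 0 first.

vd = [36, 11, 16, 98, 66, 132, 196, 21, 64, 36, 21, 18446744073709551615, 18446744073709551615, 18446744073709551615, 18446744073709551615, 18446744073709551615]

VLMAX = (256 × 4) / 64 = 16 lanes
vl ← min(11, 16) = 11
  i=0: and(0x66,0xbc) → 36
  i=1: and(0x4f,0x2b) → 11
  i=2: and(0x57,0xb8) → 16
  i=3: and(0x76,0x6b) → 98
  i=4: and(0xdb,0x66) → 66
  i=5: and(0xcc,0xa7) → 132
  i=6: and(0xc4,0xfe) → 196
  i=7: and(0x35,0x17) → 21
  i=8: and(0x50,0x46) → 64
  i=9: and(0xa7,0x2c) → 36
  i=10: and(0x15,0x17) → 21
  i=11: tail/ones → 18446744073709551615
  i=12: tail/ones → 18446744073709551615
  i=13: tail/ones → 18446744073709551615
  i=14: tail/ones → 18446744073709551615
  i=15: tail/ones → 18446744073709551615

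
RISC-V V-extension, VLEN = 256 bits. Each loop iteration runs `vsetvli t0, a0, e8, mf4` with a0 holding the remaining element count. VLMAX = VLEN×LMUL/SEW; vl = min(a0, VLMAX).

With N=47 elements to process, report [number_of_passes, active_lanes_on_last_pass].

[iterations, last_vl] = [6, 7]

VLMAX = (256 × 1/4) / 8 = 8 lanes
N=47: ⌈47/8⌉ = 6 iters; last vl = 47 − 5×8 = 7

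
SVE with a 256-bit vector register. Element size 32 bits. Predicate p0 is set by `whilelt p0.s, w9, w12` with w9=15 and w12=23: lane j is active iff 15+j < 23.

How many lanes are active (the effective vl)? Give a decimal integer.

vl = 8

register lanes = 256/32 = 8
active while 15+j < 23, i.e. j ∈ [0,8) capped at 8 ⇒ 8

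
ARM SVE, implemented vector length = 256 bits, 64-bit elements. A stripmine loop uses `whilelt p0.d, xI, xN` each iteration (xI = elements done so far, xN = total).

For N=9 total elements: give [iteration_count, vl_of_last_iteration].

register lanes = 256/64 = 4
iterations = ceil(9/4) = 3; final-pass vl = 1

[iterations, last_vl] = [3, 1]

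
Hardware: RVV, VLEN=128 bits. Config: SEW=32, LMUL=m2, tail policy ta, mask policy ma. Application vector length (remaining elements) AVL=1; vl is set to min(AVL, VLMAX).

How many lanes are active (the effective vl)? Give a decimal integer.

vl = 1

VLMAX = (128 × 2) / 32 = 8 lanes
AVL=1 ≤ VLMAX=8, so vl = 1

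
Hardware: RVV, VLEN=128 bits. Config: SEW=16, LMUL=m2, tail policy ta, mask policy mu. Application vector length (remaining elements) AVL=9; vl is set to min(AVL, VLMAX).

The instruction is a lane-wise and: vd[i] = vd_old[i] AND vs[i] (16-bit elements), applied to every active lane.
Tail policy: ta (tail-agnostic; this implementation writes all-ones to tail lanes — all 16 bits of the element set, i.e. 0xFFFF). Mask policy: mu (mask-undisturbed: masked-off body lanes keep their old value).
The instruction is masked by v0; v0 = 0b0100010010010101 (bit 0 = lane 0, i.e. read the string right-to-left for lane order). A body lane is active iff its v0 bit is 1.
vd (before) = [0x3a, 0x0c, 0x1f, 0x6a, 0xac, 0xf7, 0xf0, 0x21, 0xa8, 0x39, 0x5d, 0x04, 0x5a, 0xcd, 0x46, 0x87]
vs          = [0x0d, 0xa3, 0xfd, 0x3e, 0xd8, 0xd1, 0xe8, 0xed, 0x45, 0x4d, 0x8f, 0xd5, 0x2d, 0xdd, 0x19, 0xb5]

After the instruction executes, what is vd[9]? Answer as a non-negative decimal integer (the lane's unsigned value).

VLMAX = (128 × 2) / 16 = 16 lanes
vl = min(AVL, VLMAX) = min(9, 16) = 9
vd[0] and(0x3a,0x0d) -> 0x08
vd[1] mask-off/keep -> 0x0c
vd[2] and(0x1f,0xfd) -> 0x1d
vd[3] mask-off/keep -> 0x6a
vd[4] and(0xac,0xd8) -> 0x88
vd[5] mask-off/keep -> 0xf7
vd[6] mask-off/keep -> 0xf0
vd[7] and(0x21,0xed) -> 0x21
vd[8] mask-off/keep -> 0xa8
vd[9] tail/ones -> 0xffff
vd[10] tail/ones -> 0xffff
vd[11] tail/ones -> 0xffff
vd[12] tail/ones -> 0xffff
vd[13] tail/ones -> 0xffff
vd[14] tail/ones -> 0xffff
vd[15] tail/ones -> 0xffff

vd[9] = 65535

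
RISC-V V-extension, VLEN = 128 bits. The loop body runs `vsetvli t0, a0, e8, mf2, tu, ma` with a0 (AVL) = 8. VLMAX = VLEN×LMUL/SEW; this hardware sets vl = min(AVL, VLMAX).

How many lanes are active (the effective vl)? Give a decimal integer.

vl = 8

VLMAX = (128 × 1/2) / 8 = 8 lanes
vl ← min(8, 8) = 8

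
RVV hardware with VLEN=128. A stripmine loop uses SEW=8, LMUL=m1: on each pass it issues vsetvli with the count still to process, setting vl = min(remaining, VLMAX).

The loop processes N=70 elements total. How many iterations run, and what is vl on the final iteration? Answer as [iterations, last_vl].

[iterations, last_vl] = [5, 6]

VLMAX = (128 × 1) / 8 = 16 lanes
N=70: ⌈70/16⌉ = 5 iters; last vl = 70 − 4×16 = 6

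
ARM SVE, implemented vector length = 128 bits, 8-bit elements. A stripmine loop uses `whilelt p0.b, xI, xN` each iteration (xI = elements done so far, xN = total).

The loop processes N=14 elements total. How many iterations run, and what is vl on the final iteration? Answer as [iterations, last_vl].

[iterations, last_vl] = [1, 14]

register lanes = 128/8 = 16
N=14: ⌈14/16⌉ = 1 iters; last vl = 14 − 0×16 = 14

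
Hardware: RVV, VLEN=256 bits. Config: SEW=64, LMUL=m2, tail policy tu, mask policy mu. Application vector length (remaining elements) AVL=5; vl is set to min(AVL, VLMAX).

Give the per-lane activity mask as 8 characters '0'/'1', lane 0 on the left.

VLMAX = (256 × 2) / 64 = 8 lanes
vl = min(AVL, VLMAX) = min(5, 8) = 5
bits (lane 0 leftmost): 11111000

predicate = 11111000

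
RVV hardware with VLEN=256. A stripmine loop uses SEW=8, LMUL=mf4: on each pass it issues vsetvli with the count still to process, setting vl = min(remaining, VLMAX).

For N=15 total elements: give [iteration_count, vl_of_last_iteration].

[iterations, last_vl] = [2, 7]

VLMAX = (256 × 1/4) / 8 = 8 lanes
15 elements at 8/iter → 2 passes, remainder 7 on the last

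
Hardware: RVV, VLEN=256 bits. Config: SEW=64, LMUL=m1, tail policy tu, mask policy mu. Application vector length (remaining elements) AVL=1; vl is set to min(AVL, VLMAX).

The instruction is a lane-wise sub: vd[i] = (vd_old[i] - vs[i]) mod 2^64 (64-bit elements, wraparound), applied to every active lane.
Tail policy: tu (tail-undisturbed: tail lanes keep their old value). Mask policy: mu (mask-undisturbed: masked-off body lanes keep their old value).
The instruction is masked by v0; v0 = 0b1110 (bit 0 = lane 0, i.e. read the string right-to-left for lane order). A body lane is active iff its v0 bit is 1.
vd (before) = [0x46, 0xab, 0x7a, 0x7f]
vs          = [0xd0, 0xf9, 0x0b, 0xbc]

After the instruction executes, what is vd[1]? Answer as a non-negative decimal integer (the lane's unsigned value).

vd[1] = 171

VLMAX = (256 × 1) / 64 = 4 lanes
vl ← min(1, 4) = 1
lane  0: mask-off/keep ⇒ 0x46
lane  1: tail/keep ⇒ 0xab
lane  2: tail/keep ⇒ 0x7a
lane  3: tail/keep ⇒ 0x7f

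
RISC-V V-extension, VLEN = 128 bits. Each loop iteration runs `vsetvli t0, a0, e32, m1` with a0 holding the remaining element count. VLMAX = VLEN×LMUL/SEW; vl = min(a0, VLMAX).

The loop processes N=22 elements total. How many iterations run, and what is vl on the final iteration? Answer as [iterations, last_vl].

[iterations, last_vl] = [6, 2]

lanes per group: 128·1/32 = 4
iterations = ceil(22/4) = 6; final-pass vl = 2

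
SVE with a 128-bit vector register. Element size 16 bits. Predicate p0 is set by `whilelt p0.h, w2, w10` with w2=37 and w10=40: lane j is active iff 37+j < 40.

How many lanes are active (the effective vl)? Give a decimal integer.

vl = 3

lane count: 128 div 16 = 8
whilelt: lane j active iff 37+j < 40 → j < 3 → 3 active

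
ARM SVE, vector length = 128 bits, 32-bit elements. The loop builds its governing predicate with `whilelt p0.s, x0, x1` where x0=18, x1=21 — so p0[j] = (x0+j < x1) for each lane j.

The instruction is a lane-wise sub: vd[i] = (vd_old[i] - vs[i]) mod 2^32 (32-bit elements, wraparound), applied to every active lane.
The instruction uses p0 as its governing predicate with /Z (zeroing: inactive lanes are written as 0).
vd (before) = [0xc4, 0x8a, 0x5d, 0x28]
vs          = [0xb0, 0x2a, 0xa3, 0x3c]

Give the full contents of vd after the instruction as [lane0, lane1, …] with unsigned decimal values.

lane count: 128 div 32 = 4
p0[j] = (18+j < 21); true for j=0..2 → 3 lanes set
lane  0: sub(0xc4,0xb0) ⇒ 0x14
lane  1: sub(0x8a,0x2a) ⇒ 0x60
lane  2: sub(0x5d,0xa3) ⇒ 0xffffffba
lane  3: tail/zero ⇒ 0x00

vd = [20, 96, 4294967226, 0]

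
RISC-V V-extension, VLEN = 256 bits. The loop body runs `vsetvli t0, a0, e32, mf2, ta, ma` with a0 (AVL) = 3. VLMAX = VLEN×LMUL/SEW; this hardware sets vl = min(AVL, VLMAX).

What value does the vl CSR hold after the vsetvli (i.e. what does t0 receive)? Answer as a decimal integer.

VLMAX = (256 × 1/2) / 32 = 4 lanes
vl = min(AVL, VLMAX) = min(3, 4) = 3

vl = 3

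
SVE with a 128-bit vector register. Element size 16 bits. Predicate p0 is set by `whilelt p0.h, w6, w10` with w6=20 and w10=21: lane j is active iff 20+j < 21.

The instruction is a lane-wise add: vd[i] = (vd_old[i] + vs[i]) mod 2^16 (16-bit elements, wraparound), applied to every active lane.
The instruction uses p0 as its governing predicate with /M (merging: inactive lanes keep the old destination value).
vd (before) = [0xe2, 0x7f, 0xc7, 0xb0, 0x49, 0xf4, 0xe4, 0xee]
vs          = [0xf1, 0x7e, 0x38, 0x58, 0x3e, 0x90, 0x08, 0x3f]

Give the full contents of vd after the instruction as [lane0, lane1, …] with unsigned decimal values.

128-bit reg / 16-bit elem → 8 lanes
whilelt: lane j active iff 20+j < 21 → j < 1 → 1 active
lane  0: add(0xe2,0xf1) ⇒ 0x1d3
lane  1: tail/keep ⇒ 0x7f
lane  2: tail/keep ⇒ 0xc7
lane  3: tail/keep ⇒ 0xb0
lane  4: tail/keep ⇒ 0x49
lane  5: tail/keep ⇒ 0xf4
lane  6: tail/keep ⇒ 0xe4
lane  7: tail/keep ⇒ 0xee

vd = [467, 127, 199, 176, 73, 244, 228, 238]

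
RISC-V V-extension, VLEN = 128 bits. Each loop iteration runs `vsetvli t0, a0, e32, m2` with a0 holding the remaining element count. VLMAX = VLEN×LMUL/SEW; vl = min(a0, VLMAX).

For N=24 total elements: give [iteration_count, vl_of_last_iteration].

VLMAX = VLEN×LMUL/SEW = 128×2/32 = 8
iterations = ceil(24/8) = 3; final-pass vl = 8

[iterations, last_vl] = [3, 8]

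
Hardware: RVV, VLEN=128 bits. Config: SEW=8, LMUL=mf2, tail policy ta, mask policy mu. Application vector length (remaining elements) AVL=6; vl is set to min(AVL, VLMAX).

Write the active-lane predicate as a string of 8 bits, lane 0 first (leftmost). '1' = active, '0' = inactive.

predicate = 11111100

VLMAX = (128 × 1/2) / 8 = 8 lanes
AVL=6 ≤ VLMAX=8, so vl = 6
bits (lane 0 leftmost): 11111100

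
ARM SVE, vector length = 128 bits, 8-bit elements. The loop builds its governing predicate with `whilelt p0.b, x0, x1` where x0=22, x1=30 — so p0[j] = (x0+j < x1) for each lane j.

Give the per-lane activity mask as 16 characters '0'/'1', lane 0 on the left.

register lanes = 128/8 = 16
active while 22+j < 30, i.e. j ∈ [0,8) capped at 16 ⇒ 8
bits (lane 0 leftmost): 1111111100000000

predicate = 1111111100000000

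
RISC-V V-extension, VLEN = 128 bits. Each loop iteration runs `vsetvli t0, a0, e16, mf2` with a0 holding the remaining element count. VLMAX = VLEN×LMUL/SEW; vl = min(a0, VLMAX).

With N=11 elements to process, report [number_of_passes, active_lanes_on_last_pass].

[iterations, last_vl] = [3, 3]

lanes per group: 128·1/2/16 = 4
N=11: ⌈11/4⌉ = 3 iters; last vl = 11 − 2×4 = 3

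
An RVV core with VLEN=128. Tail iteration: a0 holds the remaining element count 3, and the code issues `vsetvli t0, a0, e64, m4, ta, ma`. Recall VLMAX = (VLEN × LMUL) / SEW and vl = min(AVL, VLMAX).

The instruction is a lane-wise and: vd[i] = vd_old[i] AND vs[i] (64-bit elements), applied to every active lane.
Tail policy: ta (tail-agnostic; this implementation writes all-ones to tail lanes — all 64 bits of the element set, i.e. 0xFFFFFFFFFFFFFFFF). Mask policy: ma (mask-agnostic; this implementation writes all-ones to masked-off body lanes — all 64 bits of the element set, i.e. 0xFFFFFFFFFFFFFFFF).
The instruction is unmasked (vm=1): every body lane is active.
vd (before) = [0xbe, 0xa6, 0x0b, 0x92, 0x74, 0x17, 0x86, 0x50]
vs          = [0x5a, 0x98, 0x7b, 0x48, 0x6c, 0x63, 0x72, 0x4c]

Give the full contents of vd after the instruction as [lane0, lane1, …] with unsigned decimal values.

lanes per group: 128·4/64 = 8
vl ← min(3, 8) = 3
  i=0: and(0xbe,0x5a) → 26
  i=1: and(0xa6,0x98) → 128
  i=2: and(0x0b,0x7b) → 11
  i=3: tail/ones → 18446744073709551615
  i=4: tail/ones → 18446744073709551615
  i=5: tail/ones → 18446744073709551615
  i=6: tail/ones → 18446744073709551615
  i=7: tail/ones → 18446744073709551615

vd = [26, 128, 11, 18446744073709551615, 18446744073709551615, 18446744073709551615, 18446744073709551615, 18446744073709551615]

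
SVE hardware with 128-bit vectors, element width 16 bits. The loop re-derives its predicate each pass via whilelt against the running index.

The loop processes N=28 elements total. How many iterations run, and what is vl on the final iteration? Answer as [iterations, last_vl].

[iterations, last_vl] = [4, 4]

128-bit reg / 16-bit elem → 8 lanes
N=28: ⌈28/8⌉ = 4 iters; last vl = 28 − 3×8 = 4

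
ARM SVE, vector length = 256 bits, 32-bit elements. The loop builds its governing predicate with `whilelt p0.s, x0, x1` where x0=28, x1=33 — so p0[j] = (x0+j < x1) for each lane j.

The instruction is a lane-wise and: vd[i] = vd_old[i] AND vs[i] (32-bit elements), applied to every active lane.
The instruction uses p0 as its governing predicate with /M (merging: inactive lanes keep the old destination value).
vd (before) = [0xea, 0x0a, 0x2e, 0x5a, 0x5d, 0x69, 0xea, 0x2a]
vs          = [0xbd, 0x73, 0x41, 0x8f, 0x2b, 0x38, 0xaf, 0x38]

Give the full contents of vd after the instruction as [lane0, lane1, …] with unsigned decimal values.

register lanes = 256/32 = 8
active while 28+j < 33, i.e. j ∈ [0,5) capped at 8 ⇒ 5
lane  0: and(0xea,0xbd) ⇒ 0xa8
lane  1: and(0x0a,0x73) ⇒ 0x02
lane  2: and(0x2e,0x41) ⇒ 0x00
lane  3: and(0x5a,0x8f) ⇒ 0x0a
lane  4: and(0x5d,0x2b) ⇒ 0x09
lane  5: tail/keep ⇒ 0x69
lane  6: tail/keep ⇒ 0xea
lane  7: tail/keep ⇒ 0x2a

vd = [168, 2, 0, 10, 9, 105, 234, 42]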